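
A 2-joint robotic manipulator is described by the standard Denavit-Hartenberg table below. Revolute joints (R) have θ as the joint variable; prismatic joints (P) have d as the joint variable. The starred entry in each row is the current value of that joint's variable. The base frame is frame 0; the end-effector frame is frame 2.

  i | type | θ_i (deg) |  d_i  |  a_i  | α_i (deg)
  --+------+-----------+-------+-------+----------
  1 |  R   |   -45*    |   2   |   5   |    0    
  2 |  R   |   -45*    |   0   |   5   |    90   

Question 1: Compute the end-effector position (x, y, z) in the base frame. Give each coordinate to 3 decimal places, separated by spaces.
3.536 -8.536 2.000

after link 1: o_1 = (3.5355, -3.5355, 2.0000)
after link 2: o_2 = (3.5355, -8.5355, 2.0000)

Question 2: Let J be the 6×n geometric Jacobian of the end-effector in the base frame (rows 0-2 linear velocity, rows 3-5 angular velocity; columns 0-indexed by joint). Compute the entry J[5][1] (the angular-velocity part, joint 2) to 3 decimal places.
1.000

axis z_1 = (0.0000,0.0000,1.0000); lever o_n−o_1 = (0.0000,-5.0000,0.0000)
cross product → J_v[:, 1] = (5.0000,0.0000,-0.0000)
J_ω[:, 1] = z_1
entry J[5][1] = 1.0000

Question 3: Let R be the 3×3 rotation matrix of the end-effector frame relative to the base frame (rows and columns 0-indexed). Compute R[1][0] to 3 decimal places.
End-effector x-axis (col 0 of R) = (0.0000,-1.0000,0.0000)
R[1][0] = -1.0000

-1.000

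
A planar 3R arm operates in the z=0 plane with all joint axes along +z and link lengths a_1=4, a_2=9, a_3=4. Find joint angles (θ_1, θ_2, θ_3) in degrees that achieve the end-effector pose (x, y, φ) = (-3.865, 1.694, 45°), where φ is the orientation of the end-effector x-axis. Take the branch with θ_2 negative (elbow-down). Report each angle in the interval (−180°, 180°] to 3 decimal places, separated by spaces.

wrist centre = target − a_3·(cos φ, sin φ) = (-6.6934, -1.1344)
cos θ_2 = (46.0889−4²−9²)/(2·4·9) = -0.7071; θ_2 = -134.9993° (elbow-down)
β = atan2(-1.1344,-6.6934) = -170.3807°; ψ = atan2(-6.3640,-2.3639) = -110.3773°
θ_1 = β − ψ = -60.0034°
θ_3 = φ − θ_1 − θ_2 = -119.9972° (wrapped to (-180°,180°])

-60.003 -134.999 -119.997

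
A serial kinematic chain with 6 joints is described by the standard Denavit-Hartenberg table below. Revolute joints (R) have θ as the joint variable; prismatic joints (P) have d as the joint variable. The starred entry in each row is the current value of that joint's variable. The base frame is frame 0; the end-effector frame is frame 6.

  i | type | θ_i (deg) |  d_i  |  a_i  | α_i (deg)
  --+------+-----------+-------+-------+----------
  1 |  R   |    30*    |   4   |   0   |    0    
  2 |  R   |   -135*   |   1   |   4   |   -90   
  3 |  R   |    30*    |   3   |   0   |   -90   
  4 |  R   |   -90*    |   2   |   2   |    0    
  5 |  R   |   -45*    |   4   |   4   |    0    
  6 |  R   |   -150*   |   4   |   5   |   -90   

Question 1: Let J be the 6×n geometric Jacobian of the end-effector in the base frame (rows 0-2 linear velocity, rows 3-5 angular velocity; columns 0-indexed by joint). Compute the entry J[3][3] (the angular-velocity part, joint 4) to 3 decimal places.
axis z_3 = (0.1294,0.4830,-0.8660); lever o_n−o_3 = (1.6368,6.1134,-7.8931)
cross product → J_v[:, 3] = (1.4823,-0.3961,0.0006)
J_ω[:, 3] = z_3
entry J[3][3] = 0.1294

0.129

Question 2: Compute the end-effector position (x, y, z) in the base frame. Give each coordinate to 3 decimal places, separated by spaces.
after link 1: o_1 = (0.0000, 0.0000, 4.0000)
after link 2: o_2 = (-1.0353, -3.8637, 5.0000)
after link 3: o_3 = (1.8625, -4.6402, 5.0000)
after link 4: o_4 = (4.0532, -4.1919, 3.2679)
after link 5: o_5 = (7.9368, -0.6260, 1.2181)
after link 6: o_6 = (3.4993, 1.4733, -2.8931)

3.499 1.473 -2.893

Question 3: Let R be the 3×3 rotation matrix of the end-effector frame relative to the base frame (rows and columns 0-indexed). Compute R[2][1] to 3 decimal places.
0.866

End-effector y-axis (col 1 of R) = (-0.1294,-0.4830,0.8660)
R[2][1] = 0.8660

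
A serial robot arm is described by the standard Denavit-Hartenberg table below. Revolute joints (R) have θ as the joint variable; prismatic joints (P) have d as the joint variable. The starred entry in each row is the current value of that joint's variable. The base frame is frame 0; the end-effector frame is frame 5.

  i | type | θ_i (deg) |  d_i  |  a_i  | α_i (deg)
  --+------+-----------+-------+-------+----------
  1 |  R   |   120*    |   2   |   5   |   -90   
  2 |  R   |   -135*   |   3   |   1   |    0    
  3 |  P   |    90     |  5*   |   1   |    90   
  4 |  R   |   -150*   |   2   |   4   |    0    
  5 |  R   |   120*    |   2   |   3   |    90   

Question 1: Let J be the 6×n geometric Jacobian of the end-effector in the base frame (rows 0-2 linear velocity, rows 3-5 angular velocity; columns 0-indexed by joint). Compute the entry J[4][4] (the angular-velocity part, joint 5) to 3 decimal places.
axis z_4 = (0.3536,-0.6124,0.7071); lever o_n−o_4 = (1.0876,1.1162,3.2513)
cross product → J_v[:, 4] = (-2.7803,-0.3805,1.0607)
J_ω[:, 4] = z_4
entry J[4][4] = -0.6124

-0.612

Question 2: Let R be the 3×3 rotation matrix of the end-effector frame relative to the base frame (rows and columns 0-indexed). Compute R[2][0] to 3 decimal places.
End-effector x-axis (col 0 of R) = (0.1268,0.7803,0.6124)
R[2][0] = 0.6124

0.612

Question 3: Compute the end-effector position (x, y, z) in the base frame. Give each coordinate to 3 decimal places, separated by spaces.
after link 1: o_1 = (-2.5000, 4.3301, 2.0000)
after link 2: o_2 = (-4.7445, 2.2178, 2.7071)
after link 3: o_3 = (-9.4282, 0.3301, 3.4142)
after link 4: o_4 = (-5.7643, -2.0159, 2.3789)
after link 5: o_5 = (-4.6767, -0.8997, 5.6303)

-4.677 -0.900 5.630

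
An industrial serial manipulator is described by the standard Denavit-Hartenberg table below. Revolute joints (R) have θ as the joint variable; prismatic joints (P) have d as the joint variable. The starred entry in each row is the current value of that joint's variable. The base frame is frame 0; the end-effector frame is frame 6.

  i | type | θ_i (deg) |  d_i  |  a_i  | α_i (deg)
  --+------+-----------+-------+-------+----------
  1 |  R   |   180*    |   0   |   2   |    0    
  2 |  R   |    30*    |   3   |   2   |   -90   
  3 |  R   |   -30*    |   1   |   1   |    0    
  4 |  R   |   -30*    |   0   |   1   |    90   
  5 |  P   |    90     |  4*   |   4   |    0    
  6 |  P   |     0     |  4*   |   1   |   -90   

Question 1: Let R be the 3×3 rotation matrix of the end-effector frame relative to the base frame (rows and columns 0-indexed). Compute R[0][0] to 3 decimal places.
0.500

End-effector x-axis (col 0 of R) = (0.5000,-0.8660,0.0000)
R[0][0] = 0.5000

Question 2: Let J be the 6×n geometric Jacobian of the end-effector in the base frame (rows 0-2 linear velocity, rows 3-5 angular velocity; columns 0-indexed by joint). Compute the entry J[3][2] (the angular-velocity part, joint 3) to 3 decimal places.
axis z_2 = (0.5000,-0.8660,0.0000); lever o_n−o_2 = (7.8170,-2.4151,5.3660)
cross product → J_v[:, 2] = (-4.6471,-2.6830,5.5622)
J_ω[:, 2] = z_2
entry J[3][2] = 0.5000

0.500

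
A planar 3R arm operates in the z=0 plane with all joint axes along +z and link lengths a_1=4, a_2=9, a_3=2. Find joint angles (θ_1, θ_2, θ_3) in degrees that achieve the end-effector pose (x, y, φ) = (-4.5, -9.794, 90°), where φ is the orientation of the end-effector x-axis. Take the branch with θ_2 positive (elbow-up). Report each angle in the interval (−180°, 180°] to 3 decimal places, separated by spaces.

-131.774 30.009 -168.234

wrist centre = target − a_3·(cos φ, sin φ) = (-4.5000, -11.7940)
cos θ_2 = (159.3484−4²−9²)/(2·4·9) = 0.8660; θ_2 = 30.0086° (elbow-up)
β = atan2(-11.7940,-4.5000) = -110.8844°; ψ = atan2(4.5012,11.7936) = 20.8900°
θ_1 = β − ψ = -131.7744°
θ_3 = φ − θ_1 − θ_2 = -168.2342° (wrapped to (-180°,180°])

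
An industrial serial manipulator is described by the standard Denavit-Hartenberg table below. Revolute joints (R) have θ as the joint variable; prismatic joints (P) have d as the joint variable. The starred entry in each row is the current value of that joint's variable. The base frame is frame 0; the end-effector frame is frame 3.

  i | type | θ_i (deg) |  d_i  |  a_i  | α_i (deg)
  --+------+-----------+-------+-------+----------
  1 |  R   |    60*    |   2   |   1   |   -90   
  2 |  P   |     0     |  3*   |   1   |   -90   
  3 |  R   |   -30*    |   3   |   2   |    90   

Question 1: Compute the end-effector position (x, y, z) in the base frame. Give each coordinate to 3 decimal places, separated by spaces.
-1.598 5.232 -1.000

after link 1: o_1 = (0.5000, 0.8660, 2.0000)
after link 2: o_2 = (-1.5981, 3.2321, 2.0000)
after link 3: o_3 = (-1.5981, 5.2321, -1.0000)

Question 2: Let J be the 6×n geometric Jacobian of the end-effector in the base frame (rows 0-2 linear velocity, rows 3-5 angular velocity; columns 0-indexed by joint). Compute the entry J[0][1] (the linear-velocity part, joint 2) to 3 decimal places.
prismatic axis z_1 = (-0.8660,0.5000,0.0000)
J_v[:, 1] = z_1; J_ω[:, 1] = (0,0,0)
entry J[0][1] = -0.8660

-0.866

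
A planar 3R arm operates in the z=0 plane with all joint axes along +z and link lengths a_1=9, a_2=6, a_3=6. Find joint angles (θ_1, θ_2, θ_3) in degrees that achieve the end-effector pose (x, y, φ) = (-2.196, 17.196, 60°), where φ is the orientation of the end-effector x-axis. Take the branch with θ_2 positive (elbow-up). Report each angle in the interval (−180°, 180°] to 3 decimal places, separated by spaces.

wrist centre = target − a_3·(cos φ, sin φ) = (-5.1960, 11.9998)
cos θ_2 = (170.9948−9²−6²)/(2·9·6) = 0.5000; θ_2 = 60.0032° (elbow-up)
β = atan2(11.9998,-5.1960) = 113.4129°; ψ = atan2(5.1963,11.9997) = 23.4144°
θ_1 = β − ψ = 89.9985°
θ_3 = φ − θ_1 − θ_2 = -90.0017° (wrapped to (-180°,180°])

89.998 60.003 -90.002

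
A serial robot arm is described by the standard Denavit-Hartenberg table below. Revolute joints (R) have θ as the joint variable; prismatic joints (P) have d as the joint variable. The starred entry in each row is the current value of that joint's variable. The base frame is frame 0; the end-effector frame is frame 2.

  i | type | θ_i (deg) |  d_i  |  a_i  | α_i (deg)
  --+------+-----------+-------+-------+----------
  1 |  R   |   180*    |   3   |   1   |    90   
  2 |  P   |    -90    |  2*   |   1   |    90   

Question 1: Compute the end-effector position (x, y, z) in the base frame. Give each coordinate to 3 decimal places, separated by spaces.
after link 1: o_1 = (-1.0000, 0.0000, 3.0000)
after link 2: o_2 = (-1.0000, 2.0000, 2.0000)

-1.000 2.000 2.000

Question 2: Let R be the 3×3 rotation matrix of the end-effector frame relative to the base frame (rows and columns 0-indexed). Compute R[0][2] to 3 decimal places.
1.000

End-effector z-axis (col 2 of R) = (1.0000,-0.0000,-0.0000)
R[0][2] = 1.0000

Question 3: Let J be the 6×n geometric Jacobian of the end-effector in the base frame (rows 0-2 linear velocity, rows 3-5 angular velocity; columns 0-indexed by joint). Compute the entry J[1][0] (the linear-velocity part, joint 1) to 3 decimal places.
-1.000

axis z_0 = ẑ; lever o_n−o_0 = (-1.0000,2.0000,2.0000)
cross product → J_v[:, 0] = (-2.0000,-1.0000,0.0000)
J_ω[:, 0] = z_0
entry J[1][0] = -1.0000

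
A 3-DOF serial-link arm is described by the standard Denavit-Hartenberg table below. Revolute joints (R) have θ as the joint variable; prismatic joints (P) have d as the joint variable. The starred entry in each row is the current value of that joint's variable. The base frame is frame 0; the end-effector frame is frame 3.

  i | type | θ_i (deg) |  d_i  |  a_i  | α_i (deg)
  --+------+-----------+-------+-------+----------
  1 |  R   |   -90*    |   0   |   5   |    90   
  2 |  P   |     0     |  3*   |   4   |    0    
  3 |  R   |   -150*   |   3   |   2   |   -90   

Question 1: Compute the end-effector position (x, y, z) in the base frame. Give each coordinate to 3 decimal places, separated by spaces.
after link 1: o_1 = (0.0000, -5.0000, 0.0000)
after link 2: o_2 = (-3.0000, -9.0000, 0.0000)
after link 3: o_3 = (-6.0000, -7.2679, -1.0000)

-6.000 -7.268 -1.000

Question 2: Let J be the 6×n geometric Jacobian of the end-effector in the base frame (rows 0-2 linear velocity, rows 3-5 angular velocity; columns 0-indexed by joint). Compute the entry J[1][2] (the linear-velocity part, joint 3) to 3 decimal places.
-1.000

axis z_2 = (-1.0000,-0.0000,0.0000); lever o_n−o_2 = (-3.0000,1.7321,-1.0000)
cross product → J_v[:, 2] = (-0.0000,-1.0000,-1.7321)
J_ω[:, 2] = z_2
entry J[1][2] = -1.0000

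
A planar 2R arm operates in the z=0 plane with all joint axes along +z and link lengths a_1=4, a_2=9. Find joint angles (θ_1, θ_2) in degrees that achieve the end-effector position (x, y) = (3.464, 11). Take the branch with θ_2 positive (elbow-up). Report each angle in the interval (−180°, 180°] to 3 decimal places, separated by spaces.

cos θ_2 = (132.9993−4²−9²)/(2·4·9) = 0.5000; θ_2 = 60.0006° (elbow-up)
β = atan2(11.0000,3.4640) = 72.5203°; ψ = atan2(7.7943,8.4999) = 42.5203°
θ_1 = β − ψ = 30.0000°

30.000 60.001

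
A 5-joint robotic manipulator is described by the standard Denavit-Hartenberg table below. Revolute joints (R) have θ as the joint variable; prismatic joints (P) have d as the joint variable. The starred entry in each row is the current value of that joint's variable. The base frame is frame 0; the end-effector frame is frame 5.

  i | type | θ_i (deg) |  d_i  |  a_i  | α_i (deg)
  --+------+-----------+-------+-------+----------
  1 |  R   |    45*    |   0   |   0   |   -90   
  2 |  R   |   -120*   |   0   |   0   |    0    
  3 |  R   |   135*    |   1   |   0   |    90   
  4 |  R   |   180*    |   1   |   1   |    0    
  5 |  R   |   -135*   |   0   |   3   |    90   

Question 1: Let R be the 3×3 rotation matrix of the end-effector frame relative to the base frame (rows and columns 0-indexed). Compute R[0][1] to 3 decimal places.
End-effector y-axis (col 1 of R) = (0.1830,0.1830,0.9659)
R[0][1] = 0.1830

0.183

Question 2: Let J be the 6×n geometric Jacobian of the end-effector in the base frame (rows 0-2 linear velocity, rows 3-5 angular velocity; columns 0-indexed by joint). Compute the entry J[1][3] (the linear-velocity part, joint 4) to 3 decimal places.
axis z_3 = (0.1830,0.1830,0.9659); lever o_n−o_3 = (-0.5511,2.4489,0.6757)
cross product → J_v[:, 3] = (-2.2418,-0.6560,0.5490)
J_ω[:, 3] = z_3
entry J[1][3] = -0.6560

-0.656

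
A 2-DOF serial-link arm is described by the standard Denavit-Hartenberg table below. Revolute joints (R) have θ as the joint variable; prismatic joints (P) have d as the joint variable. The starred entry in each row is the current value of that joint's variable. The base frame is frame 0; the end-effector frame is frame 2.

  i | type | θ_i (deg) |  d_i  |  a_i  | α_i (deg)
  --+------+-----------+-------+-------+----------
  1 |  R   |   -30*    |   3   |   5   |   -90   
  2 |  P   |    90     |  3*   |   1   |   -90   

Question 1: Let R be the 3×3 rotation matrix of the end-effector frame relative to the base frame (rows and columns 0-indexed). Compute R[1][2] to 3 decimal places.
End-effector z-axis (col 2 of R) = (-0.8660,0.5000,-0.0000)
R[1][2] = 0.5000

0.500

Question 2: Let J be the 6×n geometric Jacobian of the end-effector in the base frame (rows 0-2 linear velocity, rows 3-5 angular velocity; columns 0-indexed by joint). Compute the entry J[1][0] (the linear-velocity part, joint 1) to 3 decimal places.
5.830

axis z_0 = ẑ; lever o_n−o_0 = (5.8301,0.0981,2.0000)
cross product → J_v[:, 0] = (-0.0981,5.8301,0.0000)
J_ω[:, 0] = z_0
entry J[1][0] = 5.8301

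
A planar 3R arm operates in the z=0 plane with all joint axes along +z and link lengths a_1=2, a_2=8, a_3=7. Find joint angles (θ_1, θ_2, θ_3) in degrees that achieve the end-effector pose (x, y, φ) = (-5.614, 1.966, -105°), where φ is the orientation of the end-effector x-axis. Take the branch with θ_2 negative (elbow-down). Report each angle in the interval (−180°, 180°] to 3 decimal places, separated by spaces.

wrist centre = target − a_3·(cos φ, sin φ) = (-3.8023, 8.7275)
cos θ_2 = (90.6262−2²−8²)/(2·2·8) = 0.7071; θ_2 = -45.0032° (elbow-down)
β = atan2(8.7275,-3.8023) = 113.5411°; ψ = atan2(-5.6572,7.6565) = -36.4595°
θ_1 = β − ψ = 150.0006°
θ_3 = φ − θ_1 − θ_2 = 150.0026° (wrapped to (-180°,180°])

150.001 -45.003 150.003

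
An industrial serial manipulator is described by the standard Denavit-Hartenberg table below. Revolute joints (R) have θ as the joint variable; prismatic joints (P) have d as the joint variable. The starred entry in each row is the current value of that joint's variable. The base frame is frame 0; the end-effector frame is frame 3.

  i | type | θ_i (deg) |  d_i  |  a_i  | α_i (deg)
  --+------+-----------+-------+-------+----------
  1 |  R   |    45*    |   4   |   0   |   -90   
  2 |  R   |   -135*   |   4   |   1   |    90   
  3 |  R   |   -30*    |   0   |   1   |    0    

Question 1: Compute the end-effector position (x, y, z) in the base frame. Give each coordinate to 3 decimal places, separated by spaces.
after link 1: o_1 = (0.0000, 0.0000, 4.0000)
after link 2: o_2 = (-3.3284, 2.3284, 4.7071)
after link 3: o_3 = (-3.4079, 1.5419, 5.3195)

-3.408 1.542 5.319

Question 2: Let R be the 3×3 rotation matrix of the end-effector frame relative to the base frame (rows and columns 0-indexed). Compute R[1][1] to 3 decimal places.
0.362

End-effector y-axis (col 1 of R) = (-0.8624,0.3624,0.3536)
R[1][1] = 0.3624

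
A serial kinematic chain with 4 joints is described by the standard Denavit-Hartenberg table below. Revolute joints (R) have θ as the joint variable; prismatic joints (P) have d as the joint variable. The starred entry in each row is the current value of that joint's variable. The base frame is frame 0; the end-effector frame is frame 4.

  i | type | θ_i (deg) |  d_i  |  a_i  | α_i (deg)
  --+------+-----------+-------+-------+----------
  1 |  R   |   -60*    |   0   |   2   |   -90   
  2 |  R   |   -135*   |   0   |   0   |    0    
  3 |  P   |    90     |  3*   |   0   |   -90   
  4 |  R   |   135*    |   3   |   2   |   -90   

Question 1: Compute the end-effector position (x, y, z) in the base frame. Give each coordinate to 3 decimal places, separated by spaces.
after link 1: o_1 = (1.0000, -1.7321, 0.0000)
after link 2: o_2 = (1.0000, -1.7321, 0.0000)
after link 3: o_3 = (3.5981, -0.2321, 0.0000)
after link 4: o_4 = (2.9340, -1.9102, -3.1213)

2.934 -1.910 -3.121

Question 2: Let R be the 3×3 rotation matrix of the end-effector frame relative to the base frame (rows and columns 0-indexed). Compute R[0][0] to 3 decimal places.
-0.862

End-effector x-axis (col 0 of R) = (-0.8624,0.0795,-0.5000)
R[0][0] = -0.8624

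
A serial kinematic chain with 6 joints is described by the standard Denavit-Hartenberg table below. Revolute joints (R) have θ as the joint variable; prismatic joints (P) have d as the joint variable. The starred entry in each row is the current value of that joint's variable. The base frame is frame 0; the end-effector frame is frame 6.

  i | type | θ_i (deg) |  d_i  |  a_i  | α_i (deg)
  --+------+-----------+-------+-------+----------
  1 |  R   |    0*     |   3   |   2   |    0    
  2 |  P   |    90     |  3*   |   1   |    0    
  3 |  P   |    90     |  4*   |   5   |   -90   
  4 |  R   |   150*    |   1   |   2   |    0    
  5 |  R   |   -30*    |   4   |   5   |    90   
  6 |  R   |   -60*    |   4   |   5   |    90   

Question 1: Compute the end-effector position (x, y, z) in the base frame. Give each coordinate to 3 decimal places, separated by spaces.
after link 1: o_1 = (2.0000, 0.0000, 3.0000)
after link 2: o_2 = (2.0000, 1.0000, 6.0000)
after link 3: o_3 = (-3.0000, 1.0000, 10.0000)
after link 4: o_4 = (-1.2679, 0.0000, 9.0000)
after link 5: o_5 = (1.2321, -4.0000, 4.6699)
after link 6: o_6 = (-0.9821, 0.3301, 0.5048)

-0.982 0.330 0.505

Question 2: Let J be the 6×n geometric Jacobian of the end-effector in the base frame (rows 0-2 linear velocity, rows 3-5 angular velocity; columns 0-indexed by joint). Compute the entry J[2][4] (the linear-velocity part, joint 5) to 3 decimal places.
0.286

axis z_4 = (-0.0000,-1.0000,0.0000); lever o_n−o_4 = (0.2859,0.3301,-8.4952)
cross product → J_v[:, 4] = (8.4952,-0.0000,0.2859)
J_ω[:, 4] = z_4
entry J[2][4] = 0.2859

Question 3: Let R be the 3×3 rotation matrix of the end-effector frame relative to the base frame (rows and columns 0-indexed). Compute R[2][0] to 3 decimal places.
-0.433

End-effector x-axis (col 0 of R) = (0.2500,0.8660,-0.4330)
R[2][0] = -0.4330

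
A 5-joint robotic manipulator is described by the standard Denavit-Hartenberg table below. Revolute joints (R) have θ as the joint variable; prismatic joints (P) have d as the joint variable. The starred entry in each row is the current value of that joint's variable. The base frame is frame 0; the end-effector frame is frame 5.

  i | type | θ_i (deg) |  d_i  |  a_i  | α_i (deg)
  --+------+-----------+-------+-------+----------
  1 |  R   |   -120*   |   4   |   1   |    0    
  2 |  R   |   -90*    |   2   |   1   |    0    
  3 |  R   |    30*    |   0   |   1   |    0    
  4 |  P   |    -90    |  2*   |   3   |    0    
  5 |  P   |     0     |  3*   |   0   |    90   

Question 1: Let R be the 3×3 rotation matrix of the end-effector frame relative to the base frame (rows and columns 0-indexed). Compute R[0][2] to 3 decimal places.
End-effector z-axis (col 2 of R) = (1.0000,0.0000,0.0000)
R[0][2] = 1.0000

1.000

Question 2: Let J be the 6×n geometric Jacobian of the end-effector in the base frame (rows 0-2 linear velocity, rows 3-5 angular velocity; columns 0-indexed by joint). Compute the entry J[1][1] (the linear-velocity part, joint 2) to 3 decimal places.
axis z_1 = (0.0000,0.0000,1.0000); lever o_n−o_1 = (-1.8660,3.5000,7.0000)
cross product → J_v[:, 1] = (-3.5000,-1.8660,0.0000)
J_ω[:, 1] = z_1
entry J[1][1] = -1.8660

-1.866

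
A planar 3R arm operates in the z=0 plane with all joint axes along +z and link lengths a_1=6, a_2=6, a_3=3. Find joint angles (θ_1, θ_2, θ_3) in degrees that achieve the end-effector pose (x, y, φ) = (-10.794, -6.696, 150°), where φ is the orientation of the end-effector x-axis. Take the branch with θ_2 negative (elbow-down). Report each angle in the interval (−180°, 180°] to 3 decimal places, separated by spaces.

-119.995 -30.010 -59.995

wrist centre = target − a_3·(cos φ, sin φ) = (-8.1959, -8.1960)
cos θ_2 = (134.3476−6²−6²)/(2·6·6) = 0.8659; θ_2 = -30.0099° (elbow-down)
β = atan2(-8.1960,-8.1959) = -134.9997°; ψ = atan2(-3.0009,11.1956) = -15.0050°
θ_1 = β − ψ = -119.9948°
θ_3 = φ − θ_1 − θ_2 = -59.9953° (wrapped to (-180°,180°])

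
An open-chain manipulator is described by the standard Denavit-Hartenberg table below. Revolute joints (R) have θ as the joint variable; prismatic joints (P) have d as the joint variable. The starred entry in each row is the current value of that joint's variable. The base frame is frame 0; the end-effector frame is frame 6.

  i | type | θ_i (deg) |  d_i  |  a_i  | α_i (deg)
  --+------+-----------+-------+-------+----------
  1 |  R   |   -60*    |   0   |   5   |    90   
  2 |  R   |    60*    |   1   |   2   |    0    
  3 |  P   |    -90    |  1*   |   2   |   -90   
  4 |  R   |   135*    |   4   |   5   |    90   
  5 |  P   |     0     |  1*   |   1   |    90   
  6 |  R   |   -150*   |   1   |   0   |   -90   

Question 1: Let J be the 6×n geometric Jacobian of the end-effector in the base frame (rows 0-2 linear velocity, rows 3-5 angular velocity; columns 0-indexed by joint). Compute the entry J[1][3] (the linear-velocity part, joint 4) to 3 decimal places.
1.945

axis z_3 = (0.2500,-0.4330,0.8660); lever o_n−o_3 = (3.5057,3.8275,4.3658)
cross product → J_v[:, 3] = (-5.2052,1.9445,2.4749)
J_ω[:, 3] = z_3
entry J[1][3] = 1.9445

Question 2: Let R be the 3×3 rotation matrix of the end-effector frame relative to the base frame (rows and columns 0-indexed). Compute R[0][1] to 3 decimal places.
0.250

End-effector y-axis (col 1 of R) = (0.2500,-0.4330,0.8660)
R[0][1] = 0.2500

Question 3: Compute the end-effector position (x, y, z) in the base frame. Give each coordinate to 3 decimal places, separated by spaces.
after link 1: o_1 = (2.5000, -4.3301, 0.0000)
after link 2: o_2 = (2.1340, -5.6962, 1.7321)
after link 3: o_3 = (2.1340, -7.6962, 0.7321)
after link 4: o_4 = (4.6649, -5.0088, 5.9639)
after link 5: o_5 = (5.8897, -4.3017, 5.9639)
after link 6: o_6 = (5.6397, -3.8687, 5.0979)

5.640 -3.869 5.098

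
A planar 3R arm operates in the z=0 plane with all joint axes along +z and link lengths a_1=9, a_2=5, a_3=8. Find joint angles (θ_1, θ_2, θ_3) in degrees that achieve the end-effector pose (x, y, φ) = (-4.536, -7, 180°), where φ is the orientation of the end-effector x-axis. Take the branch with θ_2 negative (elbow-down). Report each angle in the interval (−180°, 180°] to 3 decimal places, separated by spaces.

-30.001 -120.001 -29.999

wrist centre = target − a_3·(cos φ, sin φ) = (3.4640, -7.0000)
cos θ_2 = (60.9993−9²−5²)/(2·9·5) = -0.5000; θ_2 = -120.0005° (elbow-down)
β = atan2(-7.0000,3.4640) = -63.6712°; ψ = atan2(-4.3301,6.5000) = -33.6705°
θ_1 = β − ψ = -30.0006°
θ_3 = φ − θ_1 − θ_2 = -29.9988° (wrapped to (-180°,180°])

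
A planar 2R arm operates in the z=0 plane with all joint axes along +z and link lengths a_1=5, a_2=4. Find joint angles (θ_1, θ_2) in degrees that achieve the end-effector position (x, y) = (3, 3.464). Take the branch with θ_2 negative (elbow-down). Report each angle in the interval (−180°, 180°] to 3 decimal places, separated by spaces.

cos θ_2 = (20.9993−5²−4²)/(2·5·4) = -0.5000; θ_2 = -120.0012° (elbow-down)
β = atan2(3.4640,3.0000) = 49.1058°; ψ = atan2(-3.4641,2.9999) = -49.1069°
θ_1 = β − ψ = 98.2127°

98.213 -120.001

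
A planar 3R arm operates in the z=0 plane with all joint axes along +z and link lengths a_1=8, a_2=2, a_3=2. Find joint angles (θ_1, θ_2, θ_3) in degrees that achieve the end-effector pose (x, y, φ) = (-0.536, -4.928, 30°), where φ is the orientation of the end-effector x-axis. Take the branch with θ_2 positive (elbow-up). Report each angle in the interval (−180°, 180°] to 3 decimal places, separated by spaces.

-120.000 150.007 -0.007

wrist centre = target − a_3·(cos φ, sin φ) = (-2.2681, -5.9280)
cos θ_2 = (40.2852−8²−2²)/(2·8·2) = -0.8661; θ_2 = 150.0070° (elbow-up)
β = atan2(-5.9280,-2.2681) = -110.9368°; ψ = atan2(0.9998,6.2678) = 9.0630°
θ_1 = β − ψ = -119.9998°
θ_3 = φ − θ_1 − θ_2 = -0.0072° (wrapped to (-180°,180°])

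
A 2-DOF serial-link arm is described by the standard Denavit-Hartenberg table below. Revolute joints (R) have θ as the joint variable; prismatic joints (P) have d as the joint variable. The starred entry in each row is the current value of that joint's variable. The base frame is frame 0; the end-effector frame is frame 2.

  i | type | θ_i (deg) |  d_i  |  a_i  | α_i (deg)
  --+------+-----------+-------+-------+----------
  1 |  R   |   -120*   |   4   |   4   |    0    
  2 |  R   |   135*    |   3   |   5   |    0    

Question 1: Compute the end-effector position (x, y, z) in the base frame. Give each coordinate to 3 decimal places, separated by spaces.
2.830 -2.170 7.000

after link 1: o_1 = (-2.0000, -3.4641, 4.0000)
after link 2: o_2 = (2.8296, -2.1700, 7.0000)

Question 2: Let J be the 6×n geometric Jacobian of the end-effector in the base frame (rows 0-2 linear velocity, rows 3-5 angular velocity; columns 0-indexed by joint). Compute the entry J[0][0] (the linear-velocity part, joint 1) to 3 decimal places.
2.170

axis z_0 = ẑ; lever o_n−o_0 = (2.8296,-2.1700,7.0000)
cross product → J_v[:, 0] = (2.1700,2.8296,-0.0000)
J_ω[:, 0] = z_0
entry J[0][0] = 2.1700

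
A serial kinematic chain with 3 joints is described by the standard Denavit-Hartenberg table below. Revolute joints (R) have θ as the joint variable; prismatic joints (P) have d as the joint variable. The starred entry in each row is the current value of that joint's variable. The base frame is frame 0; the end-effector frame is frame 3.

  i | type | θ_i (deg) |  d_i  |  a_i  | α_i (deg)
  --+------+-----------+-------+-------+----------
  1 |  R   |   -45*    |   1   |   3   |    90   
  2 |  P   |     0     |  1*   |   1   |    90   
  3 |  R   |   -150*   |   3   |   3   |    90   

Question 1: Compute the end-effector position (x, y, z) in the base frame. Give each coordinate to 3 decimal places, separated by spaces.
1.345 -0.638 -2.000

after link 1: o_1 = (2.1213, -2.1213, 1.0000)
after link 2: o_2 = (2.1213, -3.5355, 1.0000)
after link 3: o_3 = (1.3449, -0.6378, -2.0000)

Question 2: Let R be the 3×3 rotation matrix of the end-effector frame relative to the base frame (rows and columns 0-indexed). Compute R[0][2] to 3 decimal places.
-0.966

End-effector z-axis (col 2 of R) = (-0.9659,-0.2588,0.0000)
R[0][2] = -0.9659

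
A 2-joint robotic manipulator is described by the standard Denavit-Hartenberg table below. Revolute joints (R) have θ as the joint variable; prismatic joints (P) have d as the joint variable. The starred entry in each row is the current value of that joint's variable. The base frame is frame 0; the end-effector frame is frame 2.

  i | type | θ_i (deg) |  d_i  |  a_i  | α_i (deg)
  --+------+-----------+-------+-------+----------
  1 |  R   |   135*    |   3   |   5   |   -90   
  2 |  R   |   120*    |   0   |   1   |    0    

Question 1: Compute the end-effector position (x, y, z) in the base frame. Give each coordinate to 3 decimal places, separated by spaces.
after link 1: o_1 = (-3.5355, 3.5355, 3.0000)
after link 2: o_2 = (-3.1820, 3.1820, 2.1340)

-3.182 3.182 2.134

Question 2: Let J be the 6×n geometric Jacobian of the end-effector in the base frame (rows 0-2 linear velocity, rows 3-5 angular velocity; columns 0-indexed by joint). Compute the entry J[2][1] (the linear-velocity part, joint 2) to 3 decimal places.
0.500

axis z_1 = (-0.7071,-0.7071,0.0000); lever o_n−o_1 = (0.3536,-0.3536,-0.8660)
cross product → J_v[:, 1] = (0.6124,-0.6124,0.5000)
J_ω[:, 1] = z_1
entry J[2][1] = 0.5000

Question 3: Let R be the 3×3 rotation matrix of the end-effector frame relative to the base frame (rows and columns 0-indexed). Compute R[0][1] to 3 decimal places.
End-effector y-axis (col 1 of R) = (0.6124,-0.6124,0.5000)
R[0][1] = 0.6124

0.612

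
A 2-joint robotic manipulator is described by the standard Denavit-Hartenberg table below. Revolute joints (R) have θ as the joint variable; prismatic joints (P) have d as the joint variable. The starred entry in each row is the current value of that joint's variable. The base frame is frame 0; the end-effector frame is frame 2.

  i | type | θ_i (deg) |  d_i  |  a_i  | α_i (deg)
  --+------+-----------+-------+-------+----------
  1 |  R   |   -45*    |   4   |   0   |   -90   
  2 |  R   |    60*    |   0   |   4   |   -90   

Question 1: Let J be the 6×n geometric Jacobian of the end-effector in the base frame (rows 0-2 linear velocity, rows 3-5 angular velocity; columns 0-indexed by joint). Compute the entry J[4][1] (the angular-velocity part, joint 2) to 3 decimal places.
axis z_1 = (0.7071,0.7071,0.0000); lever o_n−o_1 = (1.4142,-1.4142,-3.4641)
cross product → J_v[:, 1] = (-2.4495,2.4495,-2.0000)
J_ω[:, 1] = z_1
entry J[4][1] = 0.7071

0.707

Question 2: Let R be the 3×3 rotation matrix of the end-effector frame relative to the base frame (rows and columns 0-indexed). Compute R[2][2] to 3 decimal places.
-0.500

End-effector z-axis (col 2 of R) = (-0.6124,0.6124,-0.5000)
R[2][2] = -0.5000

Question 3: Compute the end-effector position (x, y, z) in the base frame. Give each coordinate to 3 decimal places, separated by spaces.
after link 1: o_1 = (0.0000, 0.0000, 4.0000)
after link 2: o_2 = (1.4142, -1.4142, 0.5359)

1.414 -1.414 0.536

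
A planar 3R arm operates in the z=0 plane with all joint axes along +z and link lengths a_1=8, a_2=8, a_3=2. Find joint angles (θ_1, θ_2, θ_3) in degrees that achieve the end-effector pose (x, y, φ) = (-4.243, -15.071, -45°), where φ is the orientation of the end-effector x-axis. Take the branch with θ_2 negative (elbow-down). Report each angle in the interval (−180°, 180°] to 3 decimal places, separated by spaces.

wrist centre = target − a_3·(cos φ, sin φ) = (-5.6572, -13.6568)
cos θ_2 = (218.5119−8²−8²)/(2·8·8) = 0.7071; θ_2 = -44.9986° (elbow-down)
β = atan2(-13.6568,-5.6572) = -112.5014°; ψ = atan2(-5.6567,13.6570) = -22.4993°
θ_1 = β − ψ = -90.0021°
θ_3 = φ − θ_1 − θ_2 = 90.0007° (wrapped to (-180°,180°])

-90.002 -44.999 90.001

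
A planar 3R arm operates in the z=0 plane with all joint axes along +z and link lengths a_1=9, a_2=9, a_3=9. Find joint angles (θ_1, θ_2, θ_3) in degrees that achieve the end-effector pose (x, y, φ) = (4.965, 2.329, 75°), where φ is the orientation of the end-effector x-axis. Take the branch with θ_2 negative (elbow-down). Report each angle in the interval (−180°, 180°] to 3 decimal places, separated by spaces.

-0.005 -134.999 -149.996

wrist centre = target − a_3·(cos φ, sin φ) = (2.6356, -6.3643)
cos θ_2 = (47.4513−9²−9²)/(2·9·9) = -0.7071; θ_2 = -134.9987° (elbow-down)
β = atan2(-6.3643,2.6356) = -67.5043°; ψ = atan2(-6.3641,2.6362) = -67.4994°
θ_1 = β − ψ = -0.0050°
θ_3 = φ − θ_1 − θ_2 = -149.9963° (wrapped to (-180°,180°])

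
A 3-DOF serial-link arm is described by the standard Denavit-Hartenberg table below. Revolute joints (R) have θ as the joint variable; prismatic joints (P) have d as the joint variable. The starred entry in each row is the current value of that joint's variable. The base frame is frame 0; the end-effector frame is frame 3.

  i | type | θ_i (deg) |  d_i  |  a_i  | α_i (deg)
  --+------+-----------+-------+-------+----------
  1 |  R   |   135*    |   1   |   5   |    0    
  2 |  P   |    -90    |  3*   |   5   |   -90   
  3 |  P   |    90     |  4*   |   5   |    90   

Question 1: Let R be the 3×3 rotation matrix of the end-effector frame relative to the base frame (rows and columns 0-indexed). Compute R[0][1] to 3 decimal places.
End-effector y-axis (col 1 of R) = (-0.7071,0.7071,0.0000)
R[0][1] = -0.7071

-0.707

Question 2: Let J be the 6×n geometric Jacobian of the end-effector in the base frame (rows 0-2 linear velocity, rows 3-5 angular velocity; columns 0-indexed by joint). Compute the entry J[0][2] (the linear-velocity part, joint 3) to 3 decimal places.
prismatic axis z_2 = (-0.7071,0.7071,0.0000)
J_v[:, 2] = z_2; J_ω[:, 2] = (0,0,0)
entry J[0][2] = -0.7071

-0.707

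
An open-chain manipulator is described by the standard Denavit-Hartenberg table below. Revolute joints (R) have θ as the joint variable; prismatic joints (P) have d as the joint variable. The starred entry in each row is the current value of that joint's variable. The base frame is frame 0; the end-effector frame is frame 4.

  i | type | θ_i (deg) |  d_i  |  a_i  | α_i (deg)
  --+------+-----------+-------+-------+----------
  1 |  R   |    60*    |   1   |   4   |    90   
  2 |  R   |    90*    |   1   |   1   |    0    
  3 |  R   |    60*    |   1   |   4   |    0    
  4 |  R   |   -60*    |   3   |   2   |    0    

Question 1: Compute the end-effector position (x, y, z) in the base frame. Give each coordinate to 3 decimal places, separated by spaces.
after link 1: o_1 = (2.0000, 3.4641, 1.0000)
after link 2: o_2 = (2.8660, 2.9641, 2.0000)
after link 3: o_3 = (2.0000, -0.5359, 4.0000)
after link 4: o_4 = (4.5981, -2.0359, 6.0000)

4.598 -2.036 6.000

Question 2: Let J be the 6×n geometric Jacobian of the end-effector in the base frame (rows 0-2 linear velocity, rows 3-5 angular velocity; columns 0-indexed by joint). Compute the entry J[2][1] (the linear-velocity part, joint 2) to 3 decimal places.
axis z_1 = (0.8660,-0.5000,0.0000); lever o_n−o_1 = (2.5981,-5.5000,5.0000)
cross product → J_v[:, 1] = (-2.5000,-4.3301,-3.4641)
J_ω[:, 1] = z_1
entry J[2][1] = -3.4641

-3.464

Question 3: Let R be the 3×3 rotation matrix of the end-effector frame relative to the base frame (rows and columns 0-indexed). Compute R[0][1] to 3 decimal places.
-0.500

End-effector y-axis (col 1 of R) = (-0.5000,-0.8660,0.0000)
R[0][1] = -0.5000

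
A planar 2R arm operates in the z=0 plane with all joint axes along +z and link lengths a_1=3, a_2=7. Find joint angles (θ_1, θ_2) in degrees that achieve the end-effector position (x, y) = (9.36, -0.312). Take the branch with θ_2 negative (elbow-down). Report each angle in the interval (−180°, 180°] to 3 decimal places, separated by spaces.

29.987 -44.984

cos θ_2 = (87.7069−3²−7²)/(2·3·7) = 0.7073; θ_2 = -44.9837° (elbow-down)
β = atan2(-0.3120,9.3600) = -1.9092°; ψ = atan2(-4.9483,7.9512) = -31.8957°
θ_1 = β − ψ = 29.9866°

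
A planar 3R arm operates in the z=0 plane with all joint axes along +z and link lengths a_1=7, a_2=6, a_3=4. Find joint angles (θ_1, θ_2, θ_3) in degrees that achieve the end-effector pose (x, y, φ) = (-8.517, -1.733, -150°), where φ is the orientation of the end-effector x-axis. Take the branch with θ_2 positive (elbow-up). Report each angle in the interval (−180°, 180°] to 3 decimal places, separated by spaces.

119.996 135.000 -44.996

wrist centre = target − a_3·(cos φ, sin φ) = (-5.0529, 0.2670)
cos θ_2 = (25.6031−7²−6²)/(2·7·6) = -0.7071; θ_2 = 135.0000° (elbow-up)
β = atan2(0.2670,-5.0529) = 176.9752°; ψ = atan2(4.2426,2.7574) = 56.9795°
θ_1 = β − ψ = 119.9957°
θ_3 = φ − θ_1 − θ_2 = -44.9957° (wrapped to (-180°,180°])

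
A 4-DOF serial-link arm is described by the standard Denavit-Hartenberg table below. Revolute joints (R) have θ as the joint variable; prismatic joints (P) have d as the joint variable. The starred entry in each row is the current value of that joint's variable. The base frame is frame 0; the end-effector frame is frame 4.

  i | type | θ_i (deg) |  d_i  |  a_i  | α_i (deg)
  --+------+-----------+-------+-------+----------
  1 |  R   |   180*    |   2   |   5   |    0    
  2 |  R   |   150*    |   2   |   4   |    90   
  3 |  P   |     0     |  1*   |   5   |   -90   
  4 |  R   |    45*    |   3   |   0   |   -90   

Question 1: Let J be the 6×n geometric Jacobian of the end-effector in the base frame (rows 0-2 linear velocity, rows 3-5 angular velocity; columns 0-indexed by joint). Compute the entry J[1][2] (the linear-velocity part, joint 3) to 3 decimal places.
-0.866

prismatic axis z_2 = (-0.5000,-0.8660,0.0000)
J_v[:, 2] = z_2; J_ω[:, 2] = (0,0,0)
entry J[1][2] = -0.8660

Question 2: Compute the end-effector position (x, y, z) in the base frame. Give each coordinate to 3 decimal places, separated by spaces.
2.294 -5.366 7.000

after link 1: o_1 = (-5.0000, 0.0000, 2.0000)
after link 2: o_2 = (-1.5359, -2.0000, 4.0000)
after link 3: o_3 = (2.2942, -5.3660, 4.0000)
after link 4: o_4 = (2.2942, -5.3660, 7.0000)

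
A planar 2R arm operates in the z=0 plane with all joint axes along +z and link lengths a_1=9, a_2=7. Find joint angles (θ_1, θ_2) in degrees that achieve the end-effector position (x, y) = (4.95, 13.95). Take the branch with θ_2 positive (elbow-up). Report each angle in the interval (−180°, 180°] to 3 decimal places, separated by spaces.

50.930 44.994

cos θ_2 = (219.1050−9²−7²)/(2·9·7) = 0.7072; θ_2 = 44.9939° (elbow-up)
β = atan2(13.9500,4.9500) = 70.4633°; ψ = atan2(4.9492,13.9503) = 19.5334°
θ_1 = β − ψ = 50.9299°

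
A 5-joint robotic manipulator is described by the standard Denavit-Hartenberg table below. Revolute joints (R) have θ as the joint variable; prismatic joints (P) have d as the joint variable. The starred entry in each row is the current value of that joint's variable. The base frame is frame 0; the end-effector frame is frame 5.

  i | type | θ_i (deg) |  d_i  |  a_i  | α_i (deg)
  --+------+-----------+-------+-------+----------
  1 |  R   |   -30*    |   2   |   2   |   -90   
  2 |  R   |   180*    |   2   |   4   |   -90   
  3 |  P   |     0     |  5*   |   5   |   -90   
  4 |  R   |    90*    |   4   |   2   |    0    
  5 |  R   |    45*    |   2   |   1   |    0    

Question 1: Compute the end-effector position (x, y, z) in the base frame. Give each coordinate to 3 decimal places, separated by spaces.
after link 1: o_1 = (1.7321, -1.0000, 2.0000)
after link 2: o_2 = (-0.7321, 2.7321, 2.0000)
after link 3: o_3 = (-5.0622, 5.2321, 7.0000)
after link 4: o_4 = (-7.0622, 1.7679, 5.0000)
after link 5: o_5 = (-7.4498, -0.3177, 4.2929)

-7.450 -0.318 4.293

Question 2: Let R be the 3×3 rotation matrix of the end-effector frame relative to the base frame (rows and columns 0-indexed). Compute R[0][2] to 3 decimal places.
End-effector z-axis (col 2 of R) = (-0.5000,-0.8660,0.0000)
R[0][2] = -0.5000

-0.500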